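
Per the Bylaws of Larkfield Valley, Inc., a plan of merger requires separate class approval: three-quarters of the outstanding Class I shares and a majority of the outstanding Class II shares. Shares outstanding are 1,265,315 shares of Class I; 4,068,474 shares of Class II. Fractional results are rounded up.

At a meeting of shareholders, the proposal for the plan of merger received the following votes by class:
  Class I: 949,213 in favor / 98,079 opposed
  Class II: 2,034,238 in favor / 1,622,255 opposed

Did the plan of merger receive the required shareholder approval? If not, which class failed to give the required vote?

Approved — every class gave the required vote.

Class I: 3/4 of 1265315 = 948986.25, rounded up to 948987; 948,987 required, 949,213 in favor — approved.
Class II: a majority of 4068474 is 2034238; 2,034,238 required, 2,034,238 in favor — approved.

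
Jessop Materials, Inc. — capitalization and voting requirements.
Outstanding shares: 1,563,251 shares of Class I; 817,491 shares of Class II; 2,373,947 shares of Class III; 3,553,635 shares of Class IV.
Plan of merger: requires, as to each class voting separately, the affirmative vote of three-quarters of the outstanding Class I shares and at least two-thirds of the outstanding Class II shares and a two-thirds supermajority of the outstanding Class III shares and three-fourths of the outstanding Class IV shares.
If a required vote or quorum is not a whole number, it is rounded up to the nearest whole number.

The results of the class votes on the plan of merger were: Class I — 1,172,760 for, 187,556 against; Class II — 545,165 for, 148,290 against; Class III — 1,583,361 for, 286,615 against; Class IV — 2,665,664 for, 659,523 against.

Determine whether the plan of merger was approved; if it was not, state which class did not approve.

Approved — every class gave the required vote.

Class I: 3/4 of 1563251 = 1172438.25, rounded up to 1172439; 1,172,439 required, 1,172,760 in favor — approved.
Class II: 2/3 of 817491 = 544994; 544,994 required, 545,165 in favor — approved.
Class III: 2/3 of 2373947 = 1582631.33, rounded up to 1582632; 1,582,632 required, 1,583,361 in favor — approved.
Class IV: 3/4 of 3553635 = 2665226.25, rounded up to 2665227; 2,665,227 required, 2,665,664 in favor — approved.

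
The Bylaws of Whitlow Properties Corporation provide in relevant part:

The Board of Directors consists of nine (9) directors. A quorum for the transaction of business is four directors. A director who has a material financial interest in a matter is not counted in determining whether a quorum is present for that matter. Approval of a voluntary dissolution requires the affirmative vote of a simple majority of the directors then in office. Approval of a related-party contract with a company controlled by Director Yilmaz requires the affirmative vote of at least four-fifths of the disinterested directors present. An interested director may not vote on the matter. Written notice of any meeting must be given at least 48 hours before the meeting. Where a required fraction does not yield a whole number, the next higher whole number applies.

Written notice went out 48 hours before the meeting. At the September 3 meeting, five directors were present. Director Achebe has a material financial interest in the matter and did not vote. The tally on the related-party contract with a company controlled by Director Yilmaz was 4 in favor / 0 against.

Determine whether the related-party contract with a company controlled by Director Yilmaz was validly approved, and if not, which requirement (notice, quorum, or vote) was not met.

Valid — all requirements satisfied.

Notice: 48 hours given; 48 required (48 ≥ 48). Satisfied.
Quorum: 5 present, but the 1 interested director does not count, leaving 4. Quorum is 4. Satisfied.
Vote: the related-party contract with a company controlled by Director Yilmaz requires four-fifths of the disinterested directors present (5 − 1 = 4). 4/5 of 4 = 3.20, rounded up to 4, so 4 affirmative votes are needed; 4 voted in favor. Satisfied.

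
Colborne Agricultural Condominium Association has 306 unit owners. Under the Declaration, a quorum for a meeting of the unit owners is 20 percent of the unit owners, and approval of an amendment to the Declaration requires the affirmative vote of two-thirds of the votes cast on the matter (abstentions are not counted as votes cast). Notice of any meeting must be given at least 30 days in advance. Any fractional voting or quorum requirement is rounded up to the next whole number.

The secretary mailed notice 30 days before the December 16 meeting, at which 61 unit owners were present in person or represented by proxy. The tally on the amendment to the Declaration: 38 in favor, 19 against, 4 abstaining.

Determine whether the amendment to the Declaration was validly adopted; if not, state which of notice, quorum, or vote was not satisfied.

Notice: 30 days given; 30 required. Satisfied.
Quorum: 20% of 306 = 61.20, rounded up to 62; 61 present. Not satisfied.
Vote: requires two-thirds of the votes cast (61 − 4 abstaining = 57); 2/3 of 57 = 38, so 38 needed; 38 in favor. Satisfied.

Invalid — quorum requirement not satisfied.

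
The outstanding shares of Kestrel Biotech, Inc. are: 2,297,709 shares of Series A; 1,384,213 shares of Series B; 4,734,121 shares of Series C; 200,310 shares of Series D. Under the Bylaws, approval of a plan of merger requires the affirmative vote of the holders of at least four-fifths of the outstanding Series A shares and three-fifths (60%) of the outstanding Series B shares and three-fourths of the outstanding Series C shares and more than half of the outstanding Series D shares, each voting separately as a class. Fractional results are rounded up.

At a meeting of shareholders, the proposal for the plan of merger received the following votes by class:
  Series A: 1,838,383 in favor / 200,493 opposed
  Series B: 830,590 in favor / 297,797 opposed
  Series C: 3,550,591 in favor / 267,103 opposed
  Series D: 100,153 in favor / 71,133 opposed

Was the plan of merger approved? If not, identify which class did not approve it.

Series A: 4/5 of 2297709 = 1838167.20, rounded up to 1838168; 1,838,168 required, 1,838,383 in favor — approved.
Series B: 3/5 of 1384213 = 830527.80, rounded up to 830528; 830,528 required, 830,590 in favor — approved.
Series C: 3/4 of 4734121 = 3550590.75, rounded up to 3550591; 3,550,591 required, 3,550,591 in favor — approved.
Series D: a majority of 200310 is 100156; 100,156 required, 100,153 in favor — not approved.

Not approved — the Series D shares did not give the required vote.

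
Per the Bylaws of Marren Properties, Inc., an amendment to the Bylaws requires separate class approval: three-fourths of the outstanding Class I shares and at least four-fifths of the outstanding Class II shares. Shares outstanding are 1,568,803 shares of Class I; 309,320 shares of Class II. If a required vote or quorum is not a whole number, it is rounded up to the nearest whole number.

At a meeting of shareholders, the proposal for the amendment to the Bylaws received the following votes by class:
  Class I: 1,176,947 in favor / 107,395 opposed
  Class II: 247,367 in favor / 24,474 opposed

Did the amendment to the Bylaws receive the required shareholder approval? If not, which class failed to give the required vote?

Not approved — the Class II shares did not give the required vote.

Class I: 3/4 of 1568803 = 1176602.25, rounded up to 1176603; 1,176,603 required, 1,176,947 in favor — approved.
Class II: 4/5 of 309320 = 247456; 247,456 required, 247,367 in favor — not approved.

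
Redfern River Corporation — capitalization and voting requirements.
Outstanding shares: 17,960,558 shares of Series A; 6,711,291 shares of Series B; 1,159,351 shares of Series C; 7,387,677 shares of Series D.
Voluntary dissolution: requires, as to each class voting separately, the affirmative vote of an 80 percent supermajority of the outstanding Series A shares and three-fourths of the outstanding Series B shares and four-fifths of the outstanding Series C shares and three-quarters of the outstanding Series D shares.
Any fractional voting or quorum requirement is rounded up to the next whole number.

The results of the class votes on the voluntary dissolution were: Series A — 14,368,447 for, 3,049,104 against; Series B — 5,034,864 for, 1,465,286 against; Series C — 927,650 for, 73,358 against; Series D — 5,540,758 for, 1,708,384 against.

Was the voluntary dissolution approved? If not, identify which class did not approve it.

Series A: 4/5 of 17960558 = 14368446.40, rounded up to 14368447; 14,368,447 required, 14,368,447 in favor — approved.
Series B: 3/4 of 6711291 = 5033468.25, rounded up to 5033469; 5,033,469 required, 5,034,864 in favor — approved.
Series C: 4/5 of 1159351 = 927480.80, rounded up to 927481; 927,481 required, 927,650 in favor — approved.
Series D: 3/4 of 7387677 = 5540757.75, rounded up to 5540758; 5,540,758 required, 5,540,758 in favor — approved.

Approved — every class gave the required vote.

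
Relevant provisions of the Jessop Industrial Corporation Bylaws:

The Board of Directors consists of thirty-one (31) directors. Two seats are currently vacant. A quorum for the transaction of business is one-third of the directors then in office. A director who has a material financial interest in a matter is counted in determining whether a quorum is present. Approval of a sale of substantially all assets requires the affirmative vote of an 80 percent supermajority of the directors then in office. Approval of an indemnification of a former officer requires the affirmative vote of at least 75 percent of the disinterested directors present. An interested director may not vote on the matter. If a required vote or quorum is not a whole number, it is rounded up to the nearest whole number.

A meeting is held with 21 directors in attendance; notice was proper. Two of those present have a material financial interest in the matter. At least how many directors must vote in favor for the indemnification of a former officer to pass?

The indemnification of a former officer requires three-fourths of the disinterested directors present (21 − 2 = 19).
3/4 of 19 = 14.25, rounded up to 15.

15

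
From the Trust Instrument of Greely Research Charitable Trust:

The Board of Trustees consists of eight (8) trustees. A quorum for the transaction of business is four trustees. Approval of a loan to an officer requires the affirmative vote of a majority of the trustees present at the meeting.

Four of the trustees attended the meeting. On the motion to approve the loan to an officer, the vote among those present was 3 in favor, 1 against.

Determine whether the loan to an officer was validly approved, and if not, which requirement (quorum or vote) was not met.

Quorum: 4 present; quorum is 4. Satisfied.
Vote: the loan to an officer requires a majority of the trustees present (4). A majority of 4 is 3, so 3 affirmative votes are needed; 3 voted in favor. Satisfied.

Valid — all requirements satisfied.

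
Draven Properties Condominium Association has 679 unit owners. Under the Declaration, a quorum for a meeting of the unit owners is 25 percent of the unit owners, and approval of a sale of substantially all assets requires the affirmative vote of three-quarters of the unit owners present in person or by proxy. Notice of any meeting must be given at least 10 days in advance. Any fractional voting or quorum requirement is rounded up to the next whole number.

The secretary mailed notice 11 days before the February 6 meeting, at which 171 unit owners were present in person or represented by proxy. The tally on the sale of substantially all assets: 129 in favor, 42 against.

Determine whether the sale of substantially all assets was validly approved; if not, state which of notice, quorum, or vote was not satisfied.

Notice: 11 days given; 10 required. Satisfied.
Quorum: 25% of 679 = 169.75, rounded up to 170; 171 present. Satisfied.
Vote: requires three-fourths of those present (171); 3/4 of 171 = 128.25, rounded up to 129, so 129 needed; 129 in favor. Satisfied.

Valid — all requirements satisfied.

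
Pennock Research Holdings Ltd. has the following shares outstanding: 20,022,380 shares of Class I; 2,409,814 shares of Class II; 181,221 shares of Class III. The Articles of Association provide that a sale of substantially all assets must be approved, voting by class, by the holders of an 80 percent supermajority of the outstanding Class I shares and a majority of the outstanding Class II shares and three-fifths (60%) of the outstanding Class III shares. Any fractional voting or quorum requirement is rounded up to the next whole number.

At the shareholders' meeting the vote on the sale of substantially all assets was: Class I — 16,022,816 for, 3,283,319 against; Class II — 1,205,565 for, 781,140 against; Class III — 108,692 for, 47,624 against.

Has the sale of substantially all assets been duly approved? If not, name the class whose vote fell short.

Not approved — the Class III shares did not give the required vote.

Class I: 4/5 of 20022380 = 16017904; 16,017,904 required, 16,022,816 in favor — approved.
Class II: a majority of 2409814 is 1204908; 1,204,908 required, 1,205,565 in favor — approved.
Class III: 3/5 of 181221 = 108732.60, rounded up to 108733; 108,733 required, 108,692 in favor — not approved.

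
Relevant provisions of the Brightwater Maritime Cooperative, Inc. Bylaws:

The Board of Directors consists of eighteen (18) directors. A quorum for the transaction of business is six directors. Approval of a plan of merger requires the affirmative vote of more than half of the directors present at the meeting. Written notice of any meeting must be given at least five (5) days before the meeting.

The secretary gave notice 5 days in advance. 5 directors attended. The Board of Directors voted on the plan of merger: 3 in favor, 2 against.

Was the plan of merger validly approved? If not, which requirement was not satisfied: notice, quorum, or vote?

Invalid — quorum requirement not satisfied.

Notice: 5 days given; 5 required (5 ≥ 5). Satisfied.
Quorum: 5 present; quorum is 6. Not satisfied.
Vote: the plan of merger requires a majority of the directors present (5). A majority of 5 is 3, so 3 affirmative votes are needed; 3 voted in favor. Satisfied. (Moot — without a quorum no business can be validly transacted.)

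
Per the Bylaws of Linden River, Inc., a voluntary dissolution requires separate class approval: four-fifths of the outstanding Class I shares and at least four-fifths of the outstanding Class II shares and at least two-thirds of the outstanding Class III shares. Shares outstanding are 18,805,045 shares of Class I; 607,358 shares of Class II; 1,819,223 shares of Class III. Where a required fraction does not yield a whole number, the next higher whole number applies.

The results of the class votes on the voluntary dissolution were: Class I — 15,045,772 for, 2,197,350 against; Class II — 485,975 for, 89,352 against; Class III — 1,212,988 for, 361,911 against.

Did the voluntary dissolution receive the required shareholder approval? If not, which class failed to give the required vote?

Approved — every class gave the required vote.

Class I: 4/5 of 18805045 = 15044036; 15,044,036 required, 15,045,772 in favor — approved.
Class II: 4/5 of 607358 = 485886.40, rounded up to 485887; 485,887 required, 485,975 in favor — approved.
Class III: 2/3 of 1819223 = 1212815.33, rounded up to 1212816; 1,212,816 required, 1,212,988 in favor — approved.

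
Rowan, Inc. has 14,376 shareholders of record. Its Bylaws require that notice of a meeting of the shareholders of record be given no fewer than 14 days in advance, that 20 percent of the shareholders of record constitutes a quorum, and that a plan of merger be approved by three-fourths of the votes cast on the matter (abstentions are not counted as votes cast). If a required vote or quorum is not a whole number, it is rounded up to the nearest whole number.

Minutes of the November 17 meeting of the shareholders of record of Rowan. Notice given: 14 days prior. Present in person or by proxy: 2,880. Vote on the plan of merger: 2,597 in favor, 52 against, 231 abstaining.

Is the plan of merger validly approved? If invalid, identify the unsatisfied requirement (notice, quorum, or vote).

Notice: 14 days given; 14 required. Satisfied.
Quorum: 20% of 14,376 = 2,875.20, rounded up to 2,876; 2,880 present. Satisfied.
Vote: requires three-fourths of the votes cast (2,880 − 231 abstaining = 2,649); 3/4 of 2649 = 1986.75, rounded up to 1987, so 1,987 needed; 2,597 in favor. Satisfied.

Valid — all requirements satisfied.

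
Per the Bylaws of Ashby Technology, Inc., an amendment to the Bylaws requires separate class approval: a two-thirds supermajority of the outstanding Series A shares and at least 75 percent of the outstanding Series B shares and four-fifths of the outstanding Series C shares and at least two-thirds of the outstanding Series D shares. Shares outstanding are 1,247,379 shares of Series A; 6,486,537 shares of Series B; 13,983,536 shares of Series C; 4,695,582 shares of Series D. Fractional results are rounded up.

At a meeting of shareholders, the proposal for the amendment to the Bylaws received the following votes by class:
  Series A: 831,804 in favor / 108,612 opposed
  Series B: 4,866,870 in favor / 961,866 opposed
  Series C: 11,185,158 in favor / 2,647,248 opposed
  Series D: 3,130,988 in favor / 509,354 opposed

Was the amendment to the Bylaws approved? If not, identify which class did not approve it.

Series A: 2/3 of 1247379 = 831586; 831,586 required, 831,804 in favor — approved.
Series B: 3/4 of 6486537 = 4864902.75, rounded up to 4864903; 4,864,903 required, 4,866,870 in favor — approved.
Series C: 4/5 of 13983536 = 11186828.80, rounded up to 11186829; 11,186,829 required, 11,185,158 in favor — not approved.
Series D: 2/3 of 4695582 = 3130388; 3,130,388 required, 3,130,988 in favor — approved.

Not approved — the Series C shares did not give the required vote.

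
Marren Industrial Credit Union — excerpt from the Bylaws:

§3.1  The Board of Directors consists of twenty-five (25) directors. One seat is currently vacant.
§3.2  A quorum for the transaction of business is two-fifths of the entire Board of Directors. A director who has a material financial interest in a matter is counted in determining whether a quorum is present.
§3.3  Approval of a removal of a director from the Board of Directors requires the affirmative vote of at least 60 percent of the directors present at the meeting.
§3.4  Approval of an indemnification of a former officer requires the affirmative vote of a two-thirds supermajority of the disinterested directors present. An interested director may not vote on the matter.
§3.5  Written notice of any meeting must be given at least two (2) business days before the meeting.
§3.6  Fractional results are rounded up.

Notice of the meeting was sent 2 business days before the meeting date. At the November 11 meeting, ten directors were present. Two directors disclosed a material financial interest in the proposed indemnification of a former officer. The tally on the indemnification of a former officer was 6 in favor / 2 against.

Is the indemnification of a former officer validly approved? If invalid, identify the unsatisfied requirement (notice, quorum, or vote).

Valid — all requirements satisfied.

Notice: 2 business days given; 2 required (2 ≥ 2). Satisfied.
Quorum: 10 present (interested directors count toward quorum); quorum is 10. Satisfied.
Vote: the indemnification of a former officer requires two-thirds of the disinterested directors present (10 − 2 = 8). 2/3 of 8 = 5.33, rounded up to 6, so 6 affirmative votes are needed; 6 voted in favor. Satisfied.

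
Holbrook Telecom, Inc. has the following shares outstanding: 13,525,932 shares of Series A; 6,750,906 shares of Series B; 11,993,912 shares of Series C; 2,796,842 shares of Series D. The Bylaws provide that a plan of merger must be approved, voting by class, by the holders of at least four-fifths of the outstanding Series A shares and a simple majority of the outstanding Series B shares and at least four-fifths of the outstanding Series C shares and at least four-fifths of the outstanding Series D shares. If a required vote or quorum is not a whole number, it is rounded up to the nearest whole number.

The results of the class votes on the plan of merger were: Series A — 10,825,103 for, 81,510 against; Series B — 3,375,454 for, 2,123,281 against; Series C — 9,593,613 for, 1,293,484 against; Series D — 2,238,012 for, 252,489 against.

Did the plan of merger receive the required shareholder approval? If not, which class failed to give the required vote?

Series A: 4/5 of 13525932 = 10820745.60, rounded up to 10820746; 10,820,746 required, 10,825,103 in favor — approved.
Series B: a majority of 6750906 is 3375454; 3,375,454 required, 3,375,454 in favor — approved.
Series C: 4/5 of 11993912 = 9595129.60, rounded up to 9595130; 9,595,130 required, 9,593,613 in favor — not approved.
Series D: 4/5 of 2796842 = 2237473.60, rounded up to 2237474; 2,237,474 required, 2,238,012 in favor — approved.

Not approved — the Series C shares did not give the required vote.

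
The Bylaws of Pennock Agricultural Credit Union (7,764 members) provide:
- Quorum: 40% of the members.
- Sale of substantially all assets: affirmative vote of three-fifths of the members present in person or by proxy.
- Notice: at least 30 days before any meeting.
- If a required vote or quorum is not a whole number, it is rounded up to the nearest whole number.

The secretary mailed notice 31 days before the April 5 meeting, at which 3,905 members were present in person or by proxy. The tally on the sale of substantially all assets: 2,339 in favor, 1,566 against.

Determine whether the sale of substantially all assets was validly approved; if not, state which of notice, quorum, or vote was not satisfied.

Notice: 31 days given; 30 required. Satisfied.
Quorum: 40% of 7,764 = 3,105.60, rounded up to 3,106; 3,905 present. Satisfied.
Vote: requires three-fifths of those present (3,905); 3/5 of 3905 = 2343, so 2,343 needed; 2,339 in favor. Not satisfied.

Invalid — vote requirement not satisfied.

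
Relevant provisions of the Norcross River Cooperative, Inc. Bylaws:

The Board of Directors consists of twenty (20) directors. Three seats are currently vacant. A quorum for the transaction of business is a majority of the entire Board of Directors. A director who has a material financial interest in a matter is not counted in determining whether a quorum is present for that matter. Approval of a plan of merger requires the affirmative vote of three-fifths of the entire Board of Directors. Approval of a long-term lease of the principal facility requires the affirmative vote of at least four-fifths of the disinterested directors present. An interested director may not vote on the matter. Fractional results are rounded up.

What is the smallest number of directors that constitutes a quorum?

11

A majority of 20 is 11.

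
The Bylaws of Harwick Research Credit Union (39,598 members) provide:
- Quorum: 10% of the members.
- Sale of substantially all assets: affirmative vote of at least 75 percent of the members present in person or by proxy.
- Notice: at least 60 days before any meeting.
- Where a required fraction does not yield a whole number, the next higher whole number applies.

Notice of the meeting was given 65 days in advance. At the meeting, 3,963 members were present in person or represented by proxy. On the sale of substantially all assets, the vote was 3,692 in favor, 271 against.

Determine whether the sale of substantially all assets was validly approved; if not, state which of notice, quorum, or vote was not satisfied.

Notice: 65 days given; 60 required. Satisfied.
Quorum: 10% of 39,598 = 3,959.80, rounded up to 3,960; 3,963 present. Satisfied.
Vote: requires three-fourths of those present (3,963); 3/4 of 3963 = 2972.25, rounded up to 2973, so 2,973 needed; 3,692 in favor. Satisfied.

Valid — all requirements satisfied.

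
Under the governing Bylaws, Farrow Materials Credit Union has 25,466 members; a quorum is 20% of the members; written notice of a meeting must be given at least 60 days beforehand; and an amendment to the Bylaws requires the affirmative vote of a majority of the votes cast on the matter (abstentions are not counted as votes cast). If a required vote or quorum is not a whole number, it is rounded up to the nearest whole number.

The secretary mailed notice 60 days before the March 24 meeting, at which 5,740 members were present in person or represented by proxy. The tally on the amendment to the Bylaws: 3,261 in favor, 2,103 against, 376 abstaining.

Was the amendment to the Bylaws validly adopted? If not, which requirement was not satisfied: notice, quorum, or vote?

Valid — all requirements satisfied.

Notice: 60 days given; 60 required. Satisfied.
Quorum: 20% of 25,466 = 5,093.20, rounded up to 5,094; 5,740 present. Satisfied.
Vote: requires a majority of the votes cast (5,740 − 376 abstaining = 5,364); a majority of 5364 is 2683, so 2,683 needed; 3,261 in favor. Satisfied.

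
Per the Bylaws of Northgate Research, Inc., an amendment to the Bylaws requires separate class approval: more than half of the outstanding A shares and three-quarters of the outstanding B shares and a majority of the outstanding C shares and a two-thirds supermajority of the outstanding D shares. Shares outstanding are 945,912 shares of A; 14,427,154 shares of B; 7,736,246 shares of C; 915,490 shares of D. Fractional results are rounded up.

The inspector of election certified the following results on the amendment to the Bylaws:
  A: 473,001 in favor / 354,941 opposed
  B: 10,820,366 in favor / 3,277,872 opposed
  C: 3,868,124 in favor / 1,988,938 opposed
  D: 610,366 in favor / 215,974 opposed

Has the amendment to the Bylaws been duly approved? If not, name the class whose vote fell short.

A: a majority of 945912 is 472957; 472,957 required, 473,001 in favor — approved.
B: 3/4 of 14427154 = 10820365.50, rounded up to 10820366; 10,820,366 required, 10,820,366 in favor — approved.
C: a majority of 7736246 is 3868124; 3,868,124 required, 3,868,124 in favor — approved.
D: 2/3 of 915490 = 610326.67, rounded up to 610327; 610,327 required, 610,366 in favor — approved.

Approved — every class gave the required vote.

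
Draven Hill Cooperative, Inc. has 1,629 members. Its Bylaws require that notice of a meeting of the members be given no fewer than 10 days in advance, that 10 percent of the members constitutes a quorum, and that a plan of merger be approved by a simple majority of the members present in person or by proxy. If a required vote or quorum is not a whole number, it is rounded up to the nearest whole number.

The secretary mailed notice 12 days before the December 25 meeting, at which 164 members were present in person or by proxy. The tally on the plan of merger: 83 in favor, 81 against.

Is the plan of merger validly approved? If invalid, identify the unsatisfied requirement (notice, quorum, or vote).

Notice: 12 days given; 10 required. Satisfied.
Quorum: 10% of 1,629 = 162.90, rounded up to 163; 164 present. Satisfied.
Vote: requires a majority of those present (164); a majority of 164 is 83, so 83 needed; 83 in favor. Satisfied.

Valid — all requirements satisfied.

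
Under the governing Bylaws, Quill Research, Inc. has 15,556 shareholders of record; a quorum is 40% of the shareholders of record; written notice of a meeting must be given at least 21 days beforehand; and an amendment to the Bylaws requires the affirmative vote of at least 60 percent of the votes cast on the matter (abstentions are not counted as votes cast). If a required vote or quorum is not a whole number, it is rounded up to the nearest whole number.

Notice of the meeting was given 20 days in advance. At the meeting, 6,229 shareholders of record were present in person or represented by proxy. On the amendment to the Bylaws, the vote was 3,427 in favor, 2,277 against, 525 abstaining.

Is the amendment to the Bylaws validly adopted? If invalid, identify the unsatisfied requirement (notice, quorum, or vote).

Notice: 20 days given; 21 required. Not satisfied.
Quorum: 40% of 15,556 = 6,222.40, rounded up to 6,223; 6,229 present. Satisfied.
Vote: requires three-fifths of the votes cast (6,229 − 525 abstaining = 5,704); 3/5 of 5704 = 3422.40, rounded up to 3423, so 3,423 needed; 3,427 in favor. Satisfied.

Invalid — notice requirement not satisfied.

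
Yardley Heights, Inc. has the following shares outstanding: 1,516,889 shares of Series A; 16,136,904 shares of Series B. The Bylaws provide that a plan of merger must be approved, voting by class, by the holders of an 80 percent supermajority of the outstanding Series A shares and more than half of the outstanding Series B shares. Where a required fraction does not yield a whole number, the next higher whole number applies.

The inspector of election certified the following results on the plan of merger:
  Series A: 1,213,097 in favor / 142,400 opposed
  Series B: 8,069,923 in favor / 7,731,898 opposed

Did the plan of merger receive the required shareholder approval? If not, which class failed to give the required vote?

Series A: 4/5 of 1516889 = 1213511.20, rounded up to 1213512; 1,213,512 required, 1,213,097 in favor — not approved.
Series B: a majority of 16136904 is 8068453; 8,068,453 required, 8,069,923 in favor — approved.

Not approved — the Series A shares did not give the required vote.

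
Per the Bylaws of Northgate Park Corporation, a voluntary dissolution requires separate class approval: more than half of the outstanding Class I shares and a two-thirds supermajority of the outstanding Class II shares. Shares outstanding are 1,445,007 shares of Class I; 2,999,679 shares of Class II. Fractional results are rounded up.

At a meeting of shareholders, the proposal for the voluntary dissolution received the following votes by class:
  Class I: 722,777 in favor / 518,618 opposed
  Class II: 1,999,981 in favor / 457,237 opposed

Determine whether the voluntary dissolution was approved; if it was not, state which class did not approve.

Class I: a majority of 1445007 is 722504; 722,504 required, 722,777 in favor — approved.
Class II: 2/3 of 2999679 = 1999786; 1,999,786 required, 1,999,981 in favor — approved.

Approved — every class gave the required vote.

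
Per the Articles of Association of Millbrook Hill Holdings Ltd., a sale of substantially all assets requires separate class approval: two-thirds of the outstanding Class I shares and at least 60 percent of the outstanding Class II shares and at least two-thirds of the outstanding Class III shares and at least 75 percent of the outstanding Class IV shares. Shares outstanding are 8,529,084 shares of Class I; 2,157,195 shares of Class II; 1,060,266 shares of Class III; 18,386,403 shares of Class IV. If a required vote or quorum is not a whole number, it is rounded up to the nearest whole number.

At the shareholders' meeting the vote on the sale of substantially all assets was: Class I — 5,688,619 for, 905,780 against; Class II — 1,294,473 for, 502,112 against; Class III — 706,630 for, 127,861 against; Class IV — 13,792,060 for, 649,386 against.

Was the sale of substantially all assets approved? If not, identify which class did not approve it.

Class I: 2/3 of 8529084 = 5686056; 5,686,056 required, 5,688,619 in favor — approved.
Class II: 3/5 of 2157195 = 1294317; 1,294,317 required, 1,294,473 in favor — approved.
Class III: 2/3 of 1060266 = 706844; 706,844 required, 706,630 in favor — not approved.
Class IV: 3/4 of 18386403 = 13789802.25, rounded up to 13789803; 13,789,803 required, 13,792,060 in favor — approved.

Not approved — the Class III shares did not give the required vote.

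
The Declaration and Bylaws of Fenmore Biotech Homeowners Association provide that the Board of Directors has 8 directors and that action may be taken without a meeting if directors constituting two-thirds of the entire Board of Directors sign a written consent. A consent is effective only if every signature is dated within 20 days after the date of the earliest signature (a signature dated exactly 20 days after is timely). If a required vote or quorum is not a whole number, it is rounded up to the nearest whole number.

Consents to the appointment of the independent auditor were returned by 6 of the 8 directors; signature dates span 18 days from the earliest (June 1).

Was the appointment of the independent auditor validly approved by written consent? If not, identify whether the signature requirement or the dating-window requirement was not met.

Effective — both the signature and dating-window requirements are satisfied.

Signatures required: two-thirds of 8 — 2/3 of 8 = 5.33, rounded up to 6, so 6 needed; 6 signed. Sufficient.
Dating window: the latest signature is 18 days after the earliest; the limit is 20 days. Within the window.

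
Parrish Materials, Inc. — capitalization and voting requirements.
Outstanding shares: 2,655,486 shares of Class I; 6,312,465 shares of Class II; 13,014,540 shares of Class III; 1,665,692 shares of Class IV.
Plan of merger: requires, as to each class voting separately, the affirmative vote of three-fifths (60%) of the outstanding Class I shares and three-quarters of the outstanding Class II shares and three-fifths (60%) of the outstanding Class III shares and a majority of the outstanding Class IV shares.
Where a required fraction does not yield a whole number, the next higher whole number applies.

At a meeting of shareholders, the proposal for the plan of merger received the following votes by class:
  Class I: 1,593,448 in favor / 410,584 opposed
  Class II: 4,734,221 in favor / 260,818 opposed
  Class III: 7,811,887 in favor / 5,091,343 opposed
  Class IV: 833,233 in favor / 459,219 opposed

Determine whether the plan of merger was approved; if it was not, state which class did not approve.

Not approved — the Class II shares did not give the required vote.

Class I: 3/5 of 2655486 = 1593291.60, rounded up to 1593292; 1,593,292 required, 1,593,448 in favor — approved.
Class II: 3/4 of 6312465 = 4734348.75, rounded up to 4734349; 4,734,349 required, 4,734,221 in favor — not approved.
Class III: 3/5 of 13014540 = 7808724; 7,808,724 required, 7,811,887 in favor — approved.
Class IV: a majority of 1665692 is 832847; 832,847 required, 833,233 in favor — approved.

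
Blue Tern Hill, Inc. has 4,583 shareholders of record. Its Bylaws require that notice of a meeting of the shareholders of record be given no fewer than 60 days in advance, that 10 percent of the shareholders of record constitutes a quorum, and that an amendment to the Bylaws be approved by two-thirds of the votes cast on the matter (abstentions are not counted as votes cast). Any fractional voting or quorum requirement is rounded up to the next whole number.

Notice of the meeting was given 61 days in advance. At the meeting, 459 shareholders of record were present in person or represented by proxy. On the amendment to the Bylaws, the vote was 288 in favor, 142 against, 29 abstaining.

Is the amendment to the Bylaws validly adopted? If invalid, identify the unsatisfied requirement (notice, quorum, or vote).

Notice: 61 days given; 60 required. Satisfied.
Quorum: 10% of 4,583 = 458.30, rounded up to 459; 459 present. Satisfied.
Vote: requires two-thirds of the votes cast (459 − 29 abstaining = 430); 2/3 of 430 = 286.67, rounded up to 287, so 287 needed; 288 in favor. Satisfied.

Valid — all requirements satisfied.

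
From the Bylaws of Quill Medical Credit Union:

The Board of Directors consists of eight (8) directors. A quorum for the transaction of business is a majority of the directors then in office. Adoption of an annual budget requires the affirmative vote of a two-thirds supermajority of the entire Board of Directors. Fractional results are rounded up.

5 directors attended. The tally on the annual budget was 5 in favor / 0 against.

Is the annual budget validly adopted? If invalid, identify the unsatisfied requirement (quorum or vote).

Invalid — vote requirement not satisfied.

Quorum: 5 present; quorum is 5. Satisfied.
Vote: the annual budget requires two-thirds of the entire Board of Directors (8). 2/3 of 8 = 5.33, rounded up to 6, so 6 affirmative votes are needed; 5 voted in favor. Not satisfied.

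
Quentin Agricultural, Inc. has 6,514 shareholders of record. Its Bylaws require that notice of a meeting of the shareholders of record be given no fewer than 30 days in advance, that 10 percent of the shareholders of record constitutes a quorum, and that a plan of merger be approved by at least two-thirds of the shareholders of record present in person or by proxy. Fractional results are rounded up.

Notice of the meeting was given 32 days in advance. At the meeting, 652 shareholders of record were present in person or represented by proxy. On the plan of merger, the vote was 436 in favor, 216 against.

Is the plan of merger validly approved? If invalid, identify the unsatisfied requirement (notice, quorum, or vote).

Notice: 32 days given; 30 required. Satisfied.
Quorum: 10% of 6,514 = 651.40, rounded up to 652; 652 present. Satisfied.
Vote: requires two-thirds of those present (652); 2/3 of 652 = 434.67, rounded up to 435, so 435 needed; 436 in favor. Satisfied.

Valid — all requirements satisfied.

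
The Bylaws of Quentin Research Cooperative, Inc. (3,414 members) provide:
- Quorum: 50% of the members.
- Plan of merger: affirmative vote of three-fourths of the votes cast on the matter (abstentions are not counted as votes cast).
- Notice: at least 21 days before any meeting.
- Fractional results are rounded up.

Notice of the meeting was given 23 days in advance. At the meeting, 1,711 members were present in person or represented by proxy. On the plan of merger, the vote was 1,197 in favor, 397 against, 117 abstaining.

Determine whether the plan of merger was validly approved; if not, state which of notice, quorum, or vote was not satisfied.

Notice: 23 days given; 21 required. Satisfied.
Quorum: 50% of 3,414 = 1,707; 1,711 present. Satisfied.
Vote: requires three-fourths of the votes cast (1,711 − 117 abstaining = 1,594); 3/4 of 1594 = 1195.50, rounded up to 1196, so 1,196 needed; 1,197 in favor. Satisfied.

Valid — all requirements satisfied.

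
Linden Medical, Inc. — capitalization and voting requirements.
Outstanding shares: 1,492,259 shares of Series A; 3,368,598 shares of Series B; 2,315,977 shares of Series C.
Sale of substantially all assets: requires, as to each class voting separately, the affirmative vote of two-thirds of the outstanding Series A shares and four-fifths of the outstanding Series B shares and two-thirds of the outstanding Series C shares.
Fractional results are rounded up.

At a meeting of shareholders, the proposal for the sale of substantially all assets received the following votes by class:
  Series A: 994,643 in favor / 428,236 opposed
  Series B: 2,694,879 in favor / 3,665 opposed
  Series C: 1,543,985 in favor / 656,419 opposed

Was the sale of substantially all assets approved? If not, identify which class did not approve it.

Series A: 2/3 of 1492259 = 994839.33, rounded up to 994840; 994,840 required, 994,643 in favor — not approved.
Series B: 4/5 of 3368598 = 2694878.40, rounded up to 2694879; 2,694,879 required, 2,694,879 in favor — approved.
Series C: 2/3 of 2315977 = 1543984.67, rounded up to 1543985; 1,543,985 required, 1,543,985 in favor — approved.

Not approved — the Series A shares did not give the required vote.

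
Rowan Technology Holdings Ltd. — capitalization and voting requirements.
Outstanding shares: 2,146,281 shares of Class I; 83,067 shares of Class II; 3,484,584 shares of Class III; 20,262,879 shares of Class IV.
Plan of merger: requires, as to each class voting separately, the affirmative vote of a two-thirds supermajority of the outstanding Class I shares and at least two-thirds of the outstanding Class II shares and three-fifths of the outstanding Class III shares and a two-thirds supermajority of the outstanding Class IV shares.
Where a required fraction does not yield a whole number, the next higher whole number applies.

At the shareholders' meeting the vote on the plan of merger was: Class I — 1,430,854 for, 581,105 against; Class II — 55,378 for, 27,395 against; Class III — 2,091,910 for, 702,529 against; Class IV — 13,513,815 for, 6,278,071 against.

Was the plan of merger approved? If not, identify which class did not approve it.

Approved — every class gave the required vote.

Class I: 2/3 of 2146281 = 1430854; 1,430,854 required, 1,430,854 in favor — approved.
Class II: 2/3 of 83067 = 55378; 55,378 required, 55,378 in favor — approved.
Class III: 3/5 of 3484584 = 2090750.40, rounded up to 2090751; 2,090,751 required, 2,091,910 in favor — approved.
Class IV: 2/3 of 20262879 = 13508586; 13,508,586 required, 13,513,815 in favor — approved.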